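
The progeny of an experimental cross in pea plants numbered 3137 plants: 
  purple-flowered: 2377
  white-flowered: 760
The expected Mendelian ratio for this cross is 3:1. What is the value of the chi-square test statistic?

1.000

The 3:1 ratio has 4 parts, so with N = 3137 the expected counts are:
  purple-flowered: 3137 × 3/4 = 2352.75
  white-flowered: 3137 × 1/4 = 784.25
χ² = Σ (O − E)² / E
  purple-flowered: (2377 − 2352.75)² / 2352.75 = 0.2499
  white-flowered: (760 − 784.25)² / 784.25 = 0.7498
χ² = 0.2499 + 0.7498 = 0.9997 ≈ 1.000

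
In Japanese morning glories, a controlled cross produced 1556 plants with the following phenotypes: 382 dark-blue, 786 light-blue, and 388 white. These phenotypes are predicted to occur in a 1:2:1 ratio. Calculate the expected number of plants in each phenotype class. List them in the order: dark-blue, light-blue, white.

389, 778, 389

Under the 1:2:1 hypothesis (Σ ratio = 4, N = 1556):
  dark-blue: 1556 × 1/4 = 389
  light-blue: 1556 × 2/4 = 778
  white: 1556 × 1/4 = 389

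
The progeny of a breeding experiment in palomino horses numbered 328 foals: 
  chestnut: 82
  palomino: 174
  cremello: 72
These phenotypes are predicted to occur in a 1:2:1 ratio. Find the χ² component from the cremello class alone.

Under the 1:2:1 hypothesis (Σ ratio = 4, N = 328):
  chestnut: 328 × 1/4 = 82
  palomino: 328 × 2/4 = 164
  cremello: 328 × 1/4 = 82
Contribution of cremello: (72 − 82)² / 82 = 1.2195

1.220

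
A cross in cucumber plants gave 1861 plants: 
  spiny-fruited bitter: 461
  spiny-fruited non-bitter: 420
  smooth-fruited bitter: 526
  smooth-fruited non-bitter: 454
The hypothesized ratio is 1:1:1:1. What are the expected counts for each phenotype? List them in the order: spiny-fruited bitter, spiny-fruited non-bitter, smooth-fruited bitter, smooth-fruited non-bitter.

465.25, 465.25, 465.25, 465.25

The 1:1:1:1 ratio has 4 parts, so with N = 1861 the expected counts are:
  spiny-fruited bitter: 1861 × 1/4 = 465.25
  spiny-fruited non-bitter: 1861 × 1/4 = 465.25
  smooth-fruited bitter: 1861 × 1/4 = 465.25
  smooth-fruited non-bitter: 1861 × 1/4 = 465.25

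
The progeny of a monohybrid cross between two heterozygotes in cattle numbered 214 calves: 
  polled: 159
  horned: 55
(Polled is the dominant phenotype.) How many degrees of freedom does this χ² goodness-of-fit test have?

1

For a monohybrid cross between heterozygotes with complete dominance, the expected phenotypic ratio is 3:1.
A goodness-of-fit test with 2 phenotype classes has df = 2 − 1 = 1.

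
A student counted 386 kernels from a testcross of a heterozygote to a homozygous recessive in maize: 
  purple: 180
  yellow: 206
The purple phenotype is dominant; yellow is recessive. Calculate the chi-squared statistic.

A testcross of a heterozygote (Aa × aa) gives a 1:1 phenotypic ratio.
The 1:1 ratio has 2 parts, so with N = 386 the expected counts are:
  purple: 386 × 1/2 = 193
  yellow: 386 × 1/2 = 193
χ² = Σ (O − E)² / E
  purple: (180 − 193)² / 193 = 0.8756
  yellow: (206 − 193)² / 193 = 0.8756
χ² = 0.8756 + 0.8756 = 1.7512 ≈ 1.751

1.751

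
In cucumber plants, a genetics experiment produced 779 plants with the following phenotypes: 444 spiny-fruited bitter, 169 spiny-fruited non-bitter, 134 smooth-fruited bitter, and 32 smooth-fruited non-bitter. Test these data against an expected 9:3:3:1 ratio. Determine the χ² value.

Expected counts for N = 779 under a 9:3:3:1 ratio (total parts = 16):
  spiny-fruited bitter: 779 × 9/16 = 438.1875
  spiny-fruited non-bitter: 779 × 3/16 = 146.0625
  smooth-fruited bitter: 779 × 3/16 = 146.0625
  smooth-fruited non-bitter: 779 × 1/16 = 48.6875
χ² = Σ (O − E)² / E
  spiny-fruited bitter: (444 − 438.1875)² / 438.1875 = 0.0771
  spiny-fruited non-bitter: (169 − 146.0625)² / 146.0625 = 3.6021
  smooth-fruited bitter: (134 − 146.0625)² / 146.0625 = 0.9962
  smooth-fruited non-bitter: (32 − 48.6875)² / 48.6875 = 5.7196
χ² = 0.0771 + 3.6021 + 0.9962 + 5.7196 = 10.395

10.395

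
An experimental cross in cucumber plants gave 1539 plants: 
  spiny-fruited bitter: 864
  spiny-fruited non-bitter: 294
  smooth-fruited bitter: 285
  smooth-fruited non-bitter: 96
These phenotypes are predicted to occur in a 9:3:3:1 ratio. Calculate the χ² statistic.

0.150

Under the 9:3:3:1 hypothesis (Σ ratio = 16, N = 1539):
  spiny-fruited bitter: 1539 × 9/16 = 865.6875
  spiny-fruited non-bitter: 1539 × 3/16 = 288.5625
  smooth-fruited bitter: 1539 × 3/16 = 288.5625
  smooth-fruited non-bitter: 1539 × 1/16 = 96.1875
χ² = Σ (O − E)² / E
  spiny-fruited bitter: (864 − 865.6875)² / 865.6875 = 0.0033
  spiny-fruited non-bitter: (294 − 288.5625)² / 288.5625 = 0.1025
  smooth-fruited bitter: (285 − 288.5625)² / 288.5625 = 0.0440
  smooth-fruited non-bitter: (96 − 96.1875)² / 96.1875 = 0.0004
χ² = 0.0033 + 0.1025 + 0.0440 + 0.0004 = 0.1502 ≈ 0.150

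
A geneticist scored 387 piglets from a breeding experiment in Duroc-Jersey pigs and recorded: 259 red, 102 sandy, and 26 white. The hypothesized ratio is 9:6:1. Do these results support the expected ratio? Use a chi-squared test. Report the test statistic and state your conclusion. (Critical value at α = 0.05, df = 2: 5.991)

20.791; not consistent

Total ratio parts = 16. Expected numbers out of 387:
  red: 387 × 9/16 = 217.6875
  sandy: 387 × 6/16 = 145.125
  white: 387 × 1/16 = 24.1875
χ² = Σ (O − E)² / E
  red: (259 − 217.6875)² / 217.6875 = 7.8402
  sandy: (102 − 145.125)² / 145.125 = 12.8149
  white: (26 − 24.1875)² / 24.1875 = 0.1358
χ² = 7.8402 + 12.8149 + 0.1358 = 20.7909 ≈ 20.791
Degrees of freedom = 3 − 1 = 2; critical value at α = 0.05 is 5.991.
Since 20.791 > 5.991, we reject the null hypothesis — the data do not fit the 9:6:1 ratio.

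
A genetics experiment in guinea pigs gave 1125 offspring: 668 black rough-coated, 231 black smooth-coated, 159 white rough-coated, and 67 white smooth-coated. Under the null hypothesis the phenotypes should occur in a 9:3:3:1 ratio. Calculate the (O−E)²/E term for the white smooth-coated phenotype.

Under the 9:3:3:1 hypothesis (Σ ratio = 16, N = 1125):
  black rough-coated: 1125 × 9/16 = 632.8125
  black smooth-coated: 1125 × 3/16 = 210.9375
  white rough-coated: 1125 × 3/16 = 210.9375
  white smooth-coated: 1125 × 1/16 = 70.3125
Contribution of white smooth-coated: (67 − 70.3125)² / 70.3125 = 0.1561

0.156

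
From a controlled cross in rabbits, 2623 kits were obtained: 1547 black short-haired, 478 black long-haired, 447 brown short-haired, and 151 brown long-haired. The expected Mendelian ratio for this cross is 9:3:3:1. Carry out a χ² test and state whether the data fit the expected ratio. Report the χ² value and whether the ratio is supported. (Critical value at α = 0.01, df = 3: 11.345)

Expected counts for N = 2623 under a 9:3:3:1 ratio (total parts = 16):
  black short-haired: 2623 × 9/16 = 1475.4375
  black long-haired: 2623 × 3/16 = 491.8125
  brown short-haired: 2623 × 3/16 = 491.8125
  brown long-haired: 2623 × 1/16 = 163.9375
χ² = Σ (O − E)² / E
  black short-haired: (1547 − 1475.4375)² / 1475.4375 = 3.4710
  black long-haired: (478 − 491.8125)² / 491.8125 = 0.3879
  brown short-haired: (447 − 491.8125)² / 491.8125 = 4.0832
  brown long-haired: (151 − 163.9375)² / 163.9375 = 1.0210
χ² = 3.4710 + 0.3879 + 4.0832 + 1.0210 = 8.9631 ≈ 8.963
Degrees of freedom = 4 − 1 = 3; critical value at α = 0.01 is 11.345.
Since 8.963 < 11.345, we fail to reject the null hypothesis — the data are consistent with the 9:3:3:1 ratio.

8.963; consistent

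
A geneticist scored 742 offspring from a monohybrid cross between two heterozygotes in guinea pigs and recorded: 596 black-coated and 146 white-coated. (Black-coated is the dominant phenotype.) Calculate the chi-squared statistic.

11.215

For a monohybrid cross between heterozygotes with complete dominance, the expected phenotypic ratio is 3:1.
Total ratio parts = 4. Expected numbers out of 742:
  black-coated: 742 × 3/4 = 556.5
  white-coated: 742 × 1/4 = 185.5
χ² = Σ (O − E)² / E
  black-coated: (596 − 556.5)² / 556.5 = 2.8037
  white-coated: (146 − 185.5)² / 185.5 = 8.4111
χ² = 2.8037 + 8.4111 = 11.2148 ≈ 11.215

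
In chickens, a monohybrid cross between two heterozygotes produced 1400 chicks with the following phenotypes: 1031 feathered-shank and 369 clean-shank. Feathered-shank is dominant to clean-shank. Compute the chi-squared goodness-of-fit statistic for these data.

For a monohybrid cross between heterozygotes with complete dominance, the expected phenotypic ratio is 3:1.
Expected counts for N = 1400 under a 3:1 ratio (total parts = 4):
  feathered-shank: 1400 × 3/4 = 1050
  clean-shank: 1400 × 1/4 = 350
χ² = Σ (O − E)² / E
  feathered-shank: (1031 − 1050)² / 1050 = 0.3438
  clean-shank: (369 − 350)² / 350 = 1.0314
χ² = 0.3438 + 1.0314 = 1.3752 ≈ 1.375

1.375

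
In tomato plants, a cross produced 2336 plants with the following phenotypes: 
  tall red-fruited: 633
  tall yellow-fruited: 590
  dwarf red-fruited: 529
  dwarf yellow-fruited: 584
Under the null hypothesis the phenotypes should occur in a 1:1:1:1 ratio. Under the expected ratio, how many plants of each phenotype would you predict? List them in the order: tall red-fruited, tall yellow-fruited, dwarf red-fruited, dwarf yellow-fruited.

The 1:1:1:1 ratio has 4 parts, so with N = 2336 the expected counts are:
  tall red-fruited: 2336 × 1/4 = 584
  tall yellow-fruited: 2336 × 1/4 = 584
  dwarf red-fruited: 2336 × 1/4 = 584
  dwarf yellow-fruited: 2336 × 1/4 = 584

584, 584, 584, 584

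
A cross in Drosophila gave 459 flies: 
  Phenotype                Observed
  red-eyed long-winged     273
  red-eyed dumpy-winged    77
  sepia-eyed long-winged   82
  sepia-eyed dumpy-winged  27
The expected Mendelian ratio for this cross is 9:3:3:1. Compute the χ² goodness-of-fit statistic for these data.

Total ratio parts = 16. Expected numbers out of 459:
  red-eyed long-winged: 459 × 9/16 = 258.1875
  red-eyed dumpy-winged: 459 × 3/16 = 86.0625
  sepia-eyed long-winged: 459 × 3/16 = 86.0625
  sepia-eyed dumpy-winged: 459 × 1/16 = 28.6875
χ² = Σ (O − E)² / E
  red-eyed long-winged: (273 − 258.1875)² / 258.1875 = 0.8498
  red-eyed dumpy-winged: (77 − 86.0625)² / 86.0625 = 0.9543
  sepia-eyed long-winged: (82 − 86.0625)² / 86.0625 = 0.1918
  sepia-eyed dumpy-winged: (27 − 28.6875)² / 28.6875 = 0.0993
χ² = 0.8498 + 0.9543 + 0.1918 + 0.0993 = 2.0952 ≈ 2.095

2.095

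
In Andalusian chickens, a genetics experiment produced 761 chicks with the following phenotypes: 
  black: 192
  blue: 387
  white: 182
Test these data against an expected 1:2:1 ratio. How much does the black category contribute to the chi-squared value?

Expected counts for N = 761 under a 1:2:1 ratio (total parts = 4):
  black: 761 × 1/4 = 190.25
  blue: 761 × 2/4 = 380.5
  white: 761 × 1/4 = 190.25
Contribution of black: (192 − 190.25)² / 190.25 = 0.0161

0.016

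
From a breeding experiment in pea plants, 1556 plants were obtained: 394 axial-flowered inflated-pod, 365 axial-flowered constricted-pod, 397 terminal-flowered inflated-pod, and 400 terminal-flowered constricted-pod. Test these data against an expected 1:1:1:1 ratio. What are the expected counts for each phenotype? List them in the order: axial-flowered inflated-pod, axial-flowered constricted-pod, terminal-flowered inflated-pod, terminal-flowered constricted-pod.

Expected counts for N = 1556 under a 1:1:1:1 ratio (total parts = 4):
  axial-flowered inflated-pod: 1556 × 1/4 = 389
  axial-flowered constricted-pod: 1556 × 1/4 = 389
  terminal-flowered inflated-pod: 1556 × 1/4 = 389
  terminal-flowered constricted-pod: 1556 × 1/4 = 389

389, 389, 389, 389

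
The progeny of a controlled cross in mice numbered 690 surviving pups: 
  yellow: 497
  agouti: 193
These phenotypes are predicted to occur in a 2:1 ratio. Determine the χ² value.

8.928

Total ratio parts = 3. Expected numbers out of 690:
  yellow: 690 × 2/3 = 460
  agouti: 690 × 1/3 = 230
χ² = Σ (O − E)² / E
  yellow: (497 − 460)² / 460 = 2.9761
  agouti: (193 − 230)² / 230 = 5.9522
χ² = 2.9761 + 5.9522 = 8.9283 ≈ 8.928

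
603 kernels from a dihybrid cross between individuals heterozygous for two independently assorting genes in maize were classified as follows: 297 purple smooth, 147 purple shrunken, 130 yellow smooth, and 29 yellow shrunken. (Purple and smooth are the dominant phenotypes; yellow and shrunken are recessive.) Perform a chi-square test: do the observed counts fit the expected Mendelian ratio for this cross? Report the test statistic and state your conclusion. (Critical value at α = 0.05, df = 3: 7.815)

A dihybrid F₂ with independent assortment and complete dominance at both loci gives a 9:3:3:1 phenotypic ratio.
Expected counts for N = 603 under a 9:3:3:1 ratio (total parts = 16):
  purple smooth: 603 × 9/16 = 339.1875
  purple shrunken: 603 × 3/16 = 113.0625
  yellow smooth: 603 × 3/16 = 113.0625
  yellow shrunken: 603 × 1/16 = 37.6875
χ² = Σ (O − E)² / E
  purple smooth: (297 − 339.1875)² / 339.1875 = 5.2472
  purple shrunken: (147 − 113.0625)² / 113.0625 = 10.1869
  yellow smooth: (130 − 113.0625)² / 113.0625 = 2.5373
  yellow shrunken: (29 − 37.6875)² / 37.6875 = 2.0026
χ² = 5.2472 + 10.1869 + 2.5373 + 2.0026 = 19.974
Degrees of freedom = 4 − 1 = 3; critical value at α = 0.05 is 7.815.
Since 19.974 > 7.815, we reject the null hypothesis — the data do not fit the 9:3:3:1 ratio.

19.974; not consistent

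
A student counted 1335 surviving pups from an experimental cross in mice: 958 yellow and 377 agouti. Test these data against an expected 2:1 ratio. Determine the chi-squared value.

15.587

Under the 2:1 hypothesis (Σ ratio = 3, N = 1335):
  yellow: 1335 × 2/3 = 890
  agouti: 1335 × 1/3 = 445
χ² = Σ (O − E)² / E
  yellow: (958 − 890)² / 890 = 5.1955
  agouti: (377 − 445)² / 445 = 10.3910
χ² = 5.1955 + 10.3910 = 15.5865 ≈ 15.587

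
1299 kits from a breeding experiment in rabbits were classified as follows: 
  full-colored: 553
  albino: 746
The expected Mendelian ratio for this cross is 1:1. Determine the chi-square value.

28.675

The 1:1 ratio has 2 parts, so with N = 1299 the expected counts are:
  full-colored: 1299 × 1/2 = 649.5
  albino: 1299 × 1/2 = 649.5
χ² = Σ (O − E)² / E
  full-colored: (553 − 649.5)² / 649.5 = 14.3376
  albino: (746 − 649.5)² / 649.5 = 14.3376
χ² = 14.3376 + 14.3376 = 28.6752 ≈ 28.675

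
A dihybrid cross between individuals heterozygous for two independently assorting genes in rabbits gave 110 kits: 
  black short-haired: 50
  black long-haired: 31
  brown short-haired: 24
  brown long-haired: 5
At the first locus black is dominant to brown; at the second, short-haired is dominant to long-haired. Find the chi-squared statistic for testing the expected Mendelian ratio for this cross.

A dihybrid F₂ with independent assortment and complete dominance at both loci gives a 9:3:3:1 phenotypic ratio.
Expected counts for N = 110 under a 9:3:3:1 ratio (total parts = 16):
  black short-haired: 110 × 9/16 = 61.875
  black long-haired: 110 × 3/16 = 20.625
  brown short-haired: 110 × 3/16 = 20.625
  brown long-haired: 110 × 1/16 = 6.875
χ² = Σ (O − E)² / E
  black short-haired: (50 − 61.875)² / 61.875 = 2.2790
  black long-haired: (31 − 20.625)² / 20.625 = 5.2189
  brown short-haired: (24 − 20.625)² / 20.625 = 0.5523
  brown long-haired: (5 − 6.875)² / 6.875 = 0.5114
χ² = 2.2790 + 5.2189 + 0.5523 + 0.5114 = 8.5616 ≈ 8.562

8.562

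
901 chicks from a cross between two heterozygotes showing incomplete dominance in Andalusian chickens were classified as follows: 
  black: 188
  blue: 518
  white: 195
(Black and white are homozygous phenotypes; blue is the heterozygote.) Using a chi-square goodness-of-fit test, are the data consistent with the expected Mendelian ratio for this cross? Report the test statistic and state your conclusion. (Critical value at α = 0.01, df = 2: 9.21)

With incomplete dominance, a heterozygote × heterozygote cross gives a 1:2:1 phenotypic ratio.
Expected counts for N = 901 under a 1:2:1 ratio (total parts = 4):
  black: 901 × 1/4 = 225.25
  blue: 901 × 2/4 = 450.5
  white: 901 × 1/4 = 225.25
χ² = Σ (O − E)² / E
  black: (188 − 225.25)² / 225.25 = 6.1601
  blue: (518 − 450.5)² / 450.5 = 10.1138
  white: (195 − 225.25)² / 225.25 = 4.0624
χ² = 6.1601 + 10.1138 + 4.0624 = 20.3363 ≈ 20.336
Degrees of freedom = 3 − 1 = 2; critical value at α = 0.01 is 9.21.
Since 20.336 > 9.21, we reject the null hypothesis — the data do not fit the 1:2:1 ratio.

20.336; not consistent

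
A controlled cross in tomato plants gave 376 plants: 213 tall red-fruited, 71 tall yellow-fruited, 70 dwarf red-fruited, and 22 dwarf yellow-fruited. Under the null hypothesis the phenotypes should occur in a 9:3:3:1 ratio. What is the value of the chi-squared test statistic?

Total ratio parts = 16. Expected numbers out of 376:
  tall red-fruited: 376 × 9/16 = 211.5
  tall yellow-fruited: 376 × 3/16 = 70.5
  dwarf red-fruited: 376 × 3/16 = 70.5
  dwarf yellow-fruited: 376 × 1/16 = 23.5
χ² = Σ (O − E)² / E
  tall red-fruited: (213 − 211.5)² / 211.5 = 0.0106
  tall yellow-fruited: (71 − 70.5)² / 70.5 = 0.0035
  dwarf red-fruited: (70 − 70.5)² / 70.5 = 0.0035
  dwarf yellow-fruited: (22 − 23.5)² / 23.5 = 0.0957
χ² = 0.0106 + 0.0035 + 0.0035 + 0.0957 = 0.1133 ≈ 0.113

0.113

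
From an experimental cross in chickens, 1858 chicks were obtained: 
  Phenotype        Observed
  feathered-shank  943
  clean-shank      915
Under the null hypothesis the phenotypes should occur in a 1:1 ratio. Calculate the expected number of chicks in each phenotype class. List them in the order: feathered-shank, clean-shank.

Under the 1:1 hypothesis (Σ ratio = 2, N = 1858):
  feathered-shank: 1858 × 1/2 = 929
  clean-shank: 1858 × 1/2 = 929

929, 929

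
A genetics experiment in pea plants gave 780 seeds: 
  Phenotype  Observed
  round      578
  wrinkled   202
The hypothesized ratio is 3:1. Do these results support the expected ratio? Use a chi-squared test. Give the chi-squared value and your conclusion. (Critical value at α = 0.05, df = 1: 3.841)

0.335; consistent

The 3:1 ratio has 4 parts, so with N = 780 the expected counts are:
  round: 780 × 3/4 = 585
  wrinkled: 780 × 1/4 = 195
χ² = Σ (O − E)² / E
  round: (578 − 585)² / 585 = 0.0838
  wrinkled: (202 − 195)² / 195 = 0.2513
χ² = 0.0838 + 0.2513 = 0.3351 ≈ 0.335
Degrees of freedom = 2 − 1 = 1; critical value at α = 0.05 is 3.841.
Since 0.335 < 3.841, we fail to reject the null hypothesis — the data are consistent with the 3:1 ratio.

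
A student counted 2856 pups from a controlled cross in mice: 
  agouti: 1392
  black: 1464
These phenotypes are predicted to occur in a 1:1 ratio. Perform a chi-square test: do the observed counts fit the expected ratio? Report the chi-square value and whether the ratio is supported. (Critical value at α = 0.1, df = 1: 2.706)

Expected counts for N = 2856 under a 1:1 ratio (total parts = 2):
  agouti: 2856 × 1/2 = 1428
  black: 2856 × 1/2 = 1428
χ² = Σ (O − E)² / E
  agouti: (1392 − 1428)² / 1428 = 0.9076
  black: (1464 − 1428)² / 1428 = 0.9076
χ² = 0.9076 + 0.9076 = 1.8152 ≈ 1.815
Degrees of freedom = 2 − 1 = 1; critical value at α = 0.1 is 2.706.
Since 1.815 < 2.706, we fail to reject the null hypothesis — the data are consistent with the 1:1 ratio.

1.815; consistent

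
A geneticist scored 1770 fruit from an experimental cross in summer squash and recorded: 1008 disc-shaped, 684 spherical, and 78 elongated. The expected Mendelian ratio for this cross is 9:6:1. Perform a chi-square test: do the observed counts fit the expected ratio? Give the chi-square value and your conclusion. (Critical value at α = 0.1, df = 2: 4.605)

Expected counts for N = 1770 under a 9:6:1 ratio (total parts = 16):
  disc-shaped: 1770 × 9/16 = 995.625
  spherical: 1770 × 6/16 = 663.75
  elongated: 1770 × 1/16 = 110.625
χ² = Σ (O − E)² / E
  disc-shaped: (1008 − 995.625)² / 995.625 = 0.1538
  spherical: (684 − 663.75)² / 663.75 = 0.6178
  elongated: (78 − 110.625)² / 110.625 = 9.6216
χ² = 0.1538 + 0.6178 + 9.6216 = 10.3932 ≈ 10.393
Degrees of freedom = 3 − 1 = 2; critical value at α = 0.1 is 4.605.
Since 10.393 > 4.605, we reject the null hypothesis — the data do not fit the 9:6:1 ratio.

10.393; not consistent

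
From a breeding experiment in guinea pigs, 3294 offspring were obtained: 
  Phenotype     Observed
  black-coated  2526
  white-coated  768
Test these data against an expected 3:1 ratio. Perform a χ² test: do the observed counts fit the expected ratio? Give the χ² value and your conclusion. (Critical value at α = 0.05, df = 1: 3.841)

Total ratio parts = 4. Expected numbers out of 3294:
  black-coated: 3294 × 3/4 = 2470.5
  white-coated: 3294 × 1/4 = 823.5
χ² = Σ (O − E)² / E
  black-coated: (2526 − 2470.5)² / 2470.5 = 1.2468
  white-coated: (768 − 823.5)² / 823.5 = 3.7404
χ² = 1.2468 + 3.7404 = 4.9872 ≈ 4.987
Degrees of freedom = 2 − 1 = 1; critical value at α = 0.05 is 3.841.
Since 4.987 > 3.841, we reject the null hypothesis — the data do not fit the 3:1 ratio.

4.987; not consistent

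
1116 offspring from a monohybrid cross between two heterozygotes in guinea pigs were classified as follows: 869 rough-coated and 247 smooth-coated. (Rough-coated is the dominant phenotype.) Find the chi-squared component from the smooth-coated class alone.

For a monohybrid cross between heterozygotes with complete dominance, the expected phenotypic ratio is 3:1.
Total ratio parts = 4. Expected numbers out of 1116:
  rough-coated: 1116 × 3/4 = 837
  smooth-coated: 1116 × 1/4 = 279
Contribution of smooth-coated: (247 − 279)² / 279 = 3.6703

3.670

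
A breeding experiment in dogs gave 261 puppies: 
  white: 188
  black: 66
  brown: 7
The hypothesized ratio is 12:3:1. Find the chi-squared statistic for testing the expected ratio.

11.572

The 12:3:1 ratio has 16 parts, so with N = 261 the expected counts are:
  white: 261 × 12/16 = 195.75
  black: 261 × 3/16 = 48.9375
  brown: 261 × 1/16 = 16.3125
χ² = Σ (O − E)² / E
  white: (188 − 195.75)² / 195.75 = 0.3068
  black: (66 − 48.9375)² / 48.9375 = 5.9490
  brown: (7 − 16.3125)² / 16.3125 = 5.3163
χ² = 0.3068 + 5.9490 + 5.3163 = 11.5721 ≈ 11.572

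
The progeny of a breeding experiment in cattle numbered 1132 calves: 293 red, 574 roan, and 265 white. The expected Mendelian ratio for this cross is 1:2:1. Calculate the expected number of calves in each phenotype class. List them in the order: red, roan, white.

Expected counts for N = 1132 under a 1:2:1 ratio (total parts = 4):
  red: 1132 × 1/4 = 283
  roan: 1132 × 2/4 = 566
  white: 1132 × 1/4 = 283

283, 566, 283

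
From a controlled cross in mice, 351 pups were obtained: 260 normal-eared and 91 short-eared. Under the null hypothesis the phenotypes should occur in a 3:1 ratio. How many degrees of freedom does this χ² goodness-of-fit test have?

1

A goodness-of-fit test with 2 phenotype classes has df = 2 − 1 = 1.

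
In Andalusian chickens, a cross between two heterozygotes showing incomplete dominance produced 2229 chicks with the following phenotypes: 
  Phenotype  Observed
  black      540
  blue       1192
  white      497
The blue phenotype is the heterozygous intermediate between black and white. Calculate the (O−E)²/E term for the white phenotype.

6.514

With incomplete dominance, a heterozygote × heterozygote cross gives a 1:2:1 phenotypic ratio.
The 1:2:1 ratio has 4 parts, so with N = 2229 the expected counts are:
  black: 2229 × 1/4 = 557.25
  blue: 2229 × 2/4 = 1114.5
  white: 2229 × 1/4 = 557.25
Contribution of white: (497 − 557.25)² / 557.25 = 6.5142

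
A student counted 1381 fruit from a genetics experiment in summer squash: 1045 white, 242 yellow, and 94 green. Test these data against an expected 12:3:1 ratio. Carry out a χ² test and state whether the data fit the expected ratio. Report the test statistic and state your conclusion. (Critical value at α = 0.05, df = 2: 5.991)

The 12:3:1 ratio has 16 parts, so with N = 1381 the expected counts are:
  white: 1381 × 12/16 = 1035.75
  yellow: 1381 × 3/16 = 258.9375
  green: 1381 × 1/16 = 86.3125
χ² = Σ (O − E)² / E
  white: (1045 − 1035.75)² / 1035.75 = 0.0826
  yellow: (242 − 258.9375)² / 258.9375 = 1.1079
  green: (94 − 86.3125)² / 86.3125 = 0.6847
χ² = 0.0826 + 1.1079 + 0.6847 = 1.8752 ≈ 1.875
Degrees of freedom = 3 − 1 = 2; critical value at α = 0.05 is 5.991.
Since 1.875 < 5.991, we fail to reject the null hypothesis — the data are consistent with the 12:3:1 ratio.

1.875; consistent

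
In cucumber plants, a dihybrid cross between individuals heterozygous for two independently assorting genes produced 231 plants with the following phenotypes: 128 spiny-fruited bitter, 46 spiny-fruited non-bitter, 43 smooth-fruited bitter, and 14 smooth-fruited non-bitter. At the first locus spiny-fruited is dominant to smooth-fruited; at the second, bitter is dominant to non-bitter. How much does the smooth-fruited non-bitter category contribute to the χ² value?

0.013

A dihybrid F₂ with independent assortment and complete dominance at both loci gives a 9:3:3:1 phenotypic ratio.
Expected counts for N = 231 under a 9:3:3:1 ratio (total parts = 16):
  spiny-fruited bitter: 231 × 9/16 = 129.9375
  spiny-fruited non-bitter: 231 × 3/16 = 43.3125
  smooth-fruited bitter: 231 × 3/16 = 43.3125
  smooth-fruited non-bitter: 231 × 1/16 = 14.4375
Contribution of smooth-fruited non-bitter: (14 − 14.4375)² / 14.4375 = 0.0133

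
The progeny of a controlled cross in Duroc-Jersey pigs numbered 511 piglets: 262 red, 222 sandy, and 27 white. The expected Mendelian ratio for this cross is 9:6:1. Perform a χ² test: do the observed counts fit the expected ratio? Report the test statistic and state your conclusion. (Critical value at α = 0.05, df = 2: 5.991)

Expected counts for N = 511 under a 9:6:1 ratio (total parts = 16):
  red: 511 × 9/16 = 287.4375
  sandy: 511 × 6/16 = 191.625
  white: 511 × 1/16 = 31.9375
χ² = Σ (O − E)² / E
  red: (262 − 287.4375)² / 287.4375 = 2.2512
  sandy: (222 − 191.625)² / 191.625 = 4.8148
  white: (27 − 31.9375)² / 31.9375 = 0.7633
χ² = 2.2512 + 4.8148 + 0.7633 = 7.8293 ≈ 7.829
Degrees of freedom = 3 − 1 = 2; critical value at α = 0.05 is 5.991.
Since 7.829 > 5.991, we reject the null hypothesis — the data do not fit the 9:6:1 ratio.

7.829; not consistent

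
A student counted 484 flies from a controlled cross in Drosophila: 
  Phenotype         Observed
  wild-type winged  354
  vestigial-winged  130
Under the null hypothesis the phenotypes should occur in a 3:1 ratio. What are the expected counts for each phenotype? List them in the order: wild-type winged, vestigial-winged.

363, 121

Expected counts for N = 484 under a 3:1 ratio (total parts = 4):
  wild-type winged: 484 × 3/4 = 363
  vestigial-winged: 484 × 1/4 = 121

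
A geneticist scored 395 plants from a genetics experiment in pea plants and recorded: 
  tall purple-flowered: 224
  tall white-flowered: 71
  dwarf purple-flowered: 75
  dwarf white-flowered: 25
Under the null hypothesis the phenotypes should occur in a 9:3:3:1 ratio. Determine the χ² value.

Under the 9:3:3:1 hypothesis (Σ ratio = 16, N = 395):
  tall purple-flowered: 395 × 9/16 = 222.1875
  tall white-flowered: 395 × 3/16 = 74.0625
  dwarf purple-flowered: 395 × 3/16 = 74.0625
  dwarf white-flowered: 395 × 1/16 = 24.6875
χ² = Σ (O − E)² / E
  tall purple-flowered: (224 − 222.1875)² / 222.1875 = 0.0148
  tall white-flowered: (71 − 74.0625)² / 74.0625 = 0.1266
  dwarf purple-flowered: (75 − 74.0625)² / 74.0625 = 0.0119
  dwarf white-flowered: (25 − 24.6875)² / 24.6875 = 0.0040
χ² = 0.0148 + 0.1266 + 0.0119 + 0.0040 = 0.1573 ≈ 0.157

0.157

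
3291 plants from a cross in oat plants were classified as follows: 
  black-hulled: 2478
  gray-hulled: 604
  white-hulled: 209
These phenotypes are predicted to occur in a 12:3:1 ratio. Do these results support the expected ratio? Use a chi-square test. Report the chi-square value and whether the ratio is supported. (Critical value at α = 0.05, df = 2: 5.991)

0.368; consistent

Expected counts for N = 3291 under a 12:3:1 ratio (total parts = 16):
  black-hulled: 3291 × 12/16 = 2468.25
  gray-hulled: 3291 × 3/16 = 617.0625
  white-hulled: 3291 × 1/16 = 205.6875
χ² = Σ (O − E)² / E
  black-hulled: (2478 − 2468.25)² / 2468.25 = 0.0385
  gray-hulled: (604 − 617.0625)² / 617.0625 = 0.2765
  white-hulled: (209 − 205.6875)² / 205.6875 = 0.0533
χ² = 0.0385 + 0.2765 + 0.0533 = 0.3683 ≈ 0.368
Degrees of freedom = 3 − 1 = 2; critical value at α = 0.05 is 5.991.
Since 0.368 < 5.991, we fail to reject the null hypothesis — the data are consistent with the 12:3:1 ratio.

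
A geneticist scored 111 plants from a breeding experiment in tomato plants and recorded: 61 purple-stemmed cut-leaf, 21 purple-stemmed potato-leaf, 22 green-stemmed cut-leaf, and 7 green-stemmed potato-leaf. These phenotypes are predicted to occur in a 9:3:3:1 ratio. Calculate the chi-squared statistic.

0.103

Total ratio parts = 16. Expected numbers out of 111:
  purple-stemmed cut-leaf: 111 × 9/16 = 62.4375
  purple-stemmed potato-leaf: 111 × 3/16 = 20.8125
  green-stemmed cut-leaf: 111 × 3/16 = 20.8125
  green-stemmed potato-leaf: 111 × 1/16 = 6.9375
χ² = Σ (O − E)² / E
  purple-stemmed cut-leaf: (61 − 62.4375)² / 62.4375 = 0.0331
  purple-stemmed potato-leaf: (21 − 20.8125)² / 20.8125 = 0.0017
  green-stemmed cut-leaf: (22 − 20.8125)² / 20.8125 = 0.0678
  green-stemmed potato-leaf: (7 − 6.9375)² / 6.9375 = 0.0006
χ² = 0.0331 + 0.0017 + 0.0678 + 0.0006 = 0.1032 ≈ 0.103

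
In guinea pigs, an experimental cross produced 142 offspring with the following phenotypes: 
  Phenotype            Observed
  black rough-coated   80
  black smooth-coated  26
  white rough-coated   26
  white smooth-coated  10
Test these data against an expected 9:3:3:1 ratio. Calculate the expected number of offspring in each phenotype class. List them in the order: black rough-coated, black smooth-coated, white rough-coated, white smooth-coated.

79.875, 26.625, 26.625, 8.875

Expected counts for N = 142 under a 9:3:3:1 ratio (total parts = 16):
  black rough-coated: 142 × 9/16 = 79.875
  black smooth-coated: 142 × 3/16 = 26.625
  white rough-coated: 142 × 3/16 = 26.625
  white smooth-coated: 142 × 1/16 = 8.875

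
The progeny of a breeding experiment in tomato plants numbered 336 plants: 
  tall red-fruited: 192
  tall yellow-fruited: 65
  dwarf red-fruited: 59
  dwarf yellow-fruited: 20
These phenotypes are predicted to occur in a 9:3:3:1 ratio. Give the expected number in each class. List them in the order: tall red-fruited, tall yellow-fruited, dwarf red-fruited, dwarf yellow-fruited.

Under the 9:3:3:1 hypothesis (Σ ratio = 16, N = 336):
  tall red-fruited: 336 × 9/16 = 189
  tall yellow-fruited: 336 × 3/16 = 63
  dwarf red-fruited: 336 × 3/16 = 63
  dwarf yellow-fruited: 336 × 1/16 = 21

189, 63, 63, 21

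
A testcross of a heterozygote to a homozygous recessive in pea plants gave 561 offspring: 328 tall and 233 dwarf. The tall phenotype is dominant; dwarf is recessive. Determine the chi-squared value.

A testcross of a heterozygote (Aa × aa) gives a 1:1 phenotypic ratio.
The 1:1 ratio has 2 parts, so with N = 561 the expected counts are:
  tall: 561 × 1/2 = 280.5
  dwarf: 561 × 1/2 = 280.5
χ² = Σ (O − E)² / E
  tall: (328 − 280.5)² / 280.5 = 8.0437
  dwarf: (233 − 280.5)² / 280.5 = 8.0437
χ² = 8.0437 + 8.0437 = 16.0874 ≈ 16.087

16.087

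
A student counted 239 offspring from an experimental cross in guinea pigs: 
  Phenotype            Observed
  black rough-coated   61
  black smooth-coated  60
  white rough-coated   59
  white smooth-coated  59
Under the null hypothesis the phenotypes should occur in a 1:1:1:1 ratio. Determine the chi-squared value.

Under the 1:1:1:1 hypothesis (Σ ratio = 4, N = 239):
  black rough-coated: 239 × 1/4 = 59.75
  black smooth-coated: 239 × 1/4 = 59.75
  white rough-coated: 239 × 1/4 = 59.75
  white smooth-coated: 239 × 1/4 = 59.75
χ² = Σ (O − E)² / E
  black rough-coated: (61 − 59.75)² / 59.75 = 0.0262
  black smooth-coated: (60 − 59.75)² / 59.75 = 0.0010
  white rough-coated: (59 − 59.75)² / 59.75 = 0.0094
  white smooth-coated: (59 − 59.75)² / 59.75 = 0.0094
χ² = 0.0262 + 0.0010 + 0.0094 + 0.0094 = 0.046

0.046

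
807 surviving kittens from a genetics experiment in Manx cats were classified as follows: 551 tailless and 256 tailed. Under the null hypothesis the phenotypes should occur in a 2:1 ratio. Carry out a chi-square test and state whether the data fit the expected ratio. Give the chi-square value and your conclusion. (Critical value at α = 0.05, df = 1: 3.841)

0.942; consistent

Under the 2:1 hypothesis (Σ ratio = 3, N = 807):
  tailless: 807 × 2/3 = 538
  tailed: 807 × 1/3 = 269
χ² = Σ (O − E)² / E
  tailless: (551 − 538)² / 538 = 0.3141
  tailed: (256 − 269)² / 269 = 0.6283
χ² = 0.3141 + 0.6283 = 0.9424 ≈ 0.942
Degrees of freedom = 2 − 1 = 1; critical value at α = 0.05 is 3.841.
Since 0.942 < 3.841, we fail to reject the null hypothesis — the data are consistent with the 2:1 ratio.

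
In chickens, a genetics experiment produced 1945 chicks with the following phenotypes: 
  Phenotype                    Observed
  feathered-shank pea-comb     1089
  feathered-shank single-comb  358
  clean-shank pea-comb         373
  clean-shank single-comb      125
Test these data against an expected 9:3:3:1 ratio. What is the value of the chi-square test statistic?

0.433

The 9:3:3:1 ratio has 16 parts, so with N = 1945 the expected counts are:
  feathered-shank pea-comb: 1945 × 9/16 = 1094.0625
  feathered-shank single-comb: 1945 × 3/16 = 364.6875
  clean-shank pea-comb: 1945 × 3/16 = 364.6875
  clean-shank single-comb: 1945 × 1/16 = 121.5625
χ² = Σ (O − E)² / E
  feathered-shank pea-comb: (1089 − 1094.0625)² / 1094.0625 = 0.0234
  feathered-shank single-comb: (358 − 364.6875)² / 364.6875 = 0.1226
  clean-shank pea-comb: (373 − 364.6875)² / 364.6875 = 0.1895
  clean-shank single-comb: (125 − 121.5625)² / 121.5625 = 0.0972
χ² = 0.0234 + 0.1226 + 0.1895 + 0.0972 = 0.4327 ≈ 0.433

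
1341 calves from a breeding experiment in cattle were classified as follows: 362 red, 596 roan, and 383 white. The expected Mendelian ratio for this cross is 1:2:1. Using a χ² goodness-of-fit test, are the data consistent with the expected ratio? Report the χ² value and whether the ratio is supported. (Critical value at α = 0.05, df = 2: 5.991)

17.213; not consistent

Total ratio parts = 4. Expected numbers out of 1341:
  red: 1341 × 1/4 = 335.25
  roan: 1341 × 2/4 = 670.5
  white: 1341 × 1/4 = 335.25
χ² = Σ (O − E)² / E
  red: (362 − 335.25)² / 335.25 = 2.1344
  roan: (596 − 670.5)² / 670.5 = 8.2778
  white: (383 − 335.25)² / 335.25 = 6.8011
χ² = 2.1344 + 8.2778 + 6.8011 = 17.2133 ≈ 17.213
Degrees of freedom = 3 − 1 = 2; critical value at α = 0.05 is 5.991.
Since 17.213 > 5.991, we reject the null hypothesis — the data do not fit the 1:2:1 ratio.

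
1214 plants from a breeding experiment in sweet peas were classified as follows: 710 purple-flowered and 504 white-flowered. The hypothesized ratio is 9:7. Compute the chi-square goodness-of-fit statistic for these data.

The 9:7 ratio has 16 parts, so with N = 1214 the expected counts are:
  purple-flowered: 1214 × 9/16 = 682.875
  white-flowered: 1214 × 7/16 = 531.125
χ² = Σ (O − E)² / E
  purple-flowered: (710 − 682.875)² / 682.875 = 1.0775
  white-flowered: (504 − 531.125)² / 531.125 = 1.3853
χ² = 1.0775 + 1.3853 = 2.4628 ≈ 2.463

2.463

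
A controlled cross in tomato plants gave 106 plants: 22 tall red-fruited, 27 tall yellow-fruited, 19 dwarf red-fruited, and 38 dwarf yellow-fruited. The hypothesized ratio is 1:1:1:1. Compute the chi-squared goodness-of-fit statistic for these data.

7.887

The 1:1:1:1 ratio has 4 parts, so with N = 106 the expected counts are:
  tall red-fruited: 106 × 1/4 = 26.5
  tall yellow-fruited: 106 × 1/4 = 26.5
  dwarf red-fruited: 106 × 1/4 = 26.5
  dwarf yellow-fruited: 106 × 1/4 = 26.5
χ² = Σ (O − E)² / E
  tall red-fruited: (22 − 26.5)² / 26.5 = 0.7642
  tall yellow-fruited: (27 − 26.5)² / 26.5 = 0.0094
  dwarf red-fruited: (19 − 26.5)² / 26.5 = 2.1226
  dwarf yellow-fruited: (38 − 26.5)² / 26.5 = 4.9906
χ² = 0.7642 + 0.0094 + 2.1226 + 4.9906 = 7.8868 ≈ 7.887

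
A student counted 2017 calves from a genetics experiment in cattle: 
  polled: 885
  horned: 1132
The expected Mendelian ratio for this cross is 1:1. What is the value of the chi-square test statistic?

30.247

Total ratio parts = 2. Expected numbers out of 2017:
  polled: 2017 × 1/2 = 1008.5
  horned: 2017 × 1/2 = 1008.5
χ² = Σ (O − E)² / E
  polled: (885 − 1008.5)² / 1008.5 = 15.1237
  horned: (1132 − 1008.5)² / 1008.5 = 15.1237
χ² = 15.1237 + 15.1237 = 30.2474 ≈ 30.247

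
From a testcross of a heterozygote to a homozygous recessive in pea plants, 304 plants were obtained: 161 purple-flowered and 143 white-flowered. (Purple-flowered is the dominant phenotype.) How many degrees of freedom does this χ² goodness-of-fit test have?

1

A testcross of a heterozygote (Aa × aa) gives a 1:1 phenotypic ratio.
A goodness-of-fit test with 2 phenotype classes has df = 2 − 1 = 1.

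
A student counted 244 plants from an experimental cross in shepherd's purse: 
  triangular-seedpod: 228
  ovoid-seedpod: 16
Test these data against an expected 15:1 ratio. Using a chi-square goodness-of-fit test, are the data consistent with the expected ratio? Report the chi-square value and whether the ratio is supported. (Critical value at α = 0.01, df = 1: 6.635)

Under the 15:1 hypothesis (Σ ratio = 16, N = 244):
  triangular-seedpod: 244 × 15/16 = 228.75
  ovoid-seedpod: 244 × 1/16 = 15.25
χ² = Σ (O − E)² / E
  triangular-seedpod: (228 − 228.75)² / 228.75 = 0.0025
  ovoid-seedpod: (16 − 15.25)² / 15.25 = 0.0369
χ² = 0.0025 + 0.0369 = 0.0394 ≈ 0.039
Degrees of freedom = 2 − 1 = 1; critical value at α = 0.01 is 6.635.
Since 0.039 < 6.635, we fail to reject the null hypothesis — the data are consistent with the 15:1 ratio.

0.039; consistent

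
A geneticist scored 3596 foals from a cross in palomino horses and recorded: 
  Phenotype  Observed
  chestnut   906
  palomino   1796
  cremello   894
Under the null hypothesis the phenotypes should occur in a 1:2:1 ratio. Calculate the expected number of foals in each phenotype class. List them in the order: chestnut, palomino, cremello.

Expected counts for N = 3596 under a 1:2:1 ratio (total parts = 4):
  chestnut: 3596 × 1/4 = 899
  palomino: 3596 × 2/4 = 1798
  cremello: 3596 × 1/4 = 899

899, 1798, 899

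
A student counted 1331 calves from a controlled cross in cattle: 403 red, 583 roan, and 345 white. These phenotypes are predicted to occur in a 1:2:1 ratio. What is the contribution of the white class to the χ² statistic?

The 1:2:1 ratio has 4 parts, so with N = 1331 the expected counts are:
  red: 1331 × 1/4 = 332.75
  roan: 1331 × 2/4 = 665.5
  white: 1331 × 1/4 = 332.75
Contribution of white: (345 − 332.75)² / 332.75 = 0.4510

0.451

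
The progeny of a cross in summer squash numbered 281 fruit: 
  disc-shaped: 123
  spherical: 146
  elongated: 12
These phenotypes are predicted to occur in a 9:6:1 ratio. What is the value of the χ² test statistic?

The 9:6:1 ratio has 16 parts, so with N = 281 the expected counts are:
  disc-shaped: 281 × 9/16 = 158.0625
  spherical: 281 × 6/16 = 105.375
  elongated: 281 × 1/16 = 17.5625
χ² = Σ (O − E)² / E
  disc-shaped: (123 − 158.0625)² / 158.0625 = 7.7778
  spherical: (146 − 105.375)² / 105.375 = 15.6621
  elongated: (12 − 17.5625)² / 17.5625 = 1.7618
χ² = 7.7778 + 15.6621 + 1.7618 = 25.2017 ≈ 25.202

25.202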